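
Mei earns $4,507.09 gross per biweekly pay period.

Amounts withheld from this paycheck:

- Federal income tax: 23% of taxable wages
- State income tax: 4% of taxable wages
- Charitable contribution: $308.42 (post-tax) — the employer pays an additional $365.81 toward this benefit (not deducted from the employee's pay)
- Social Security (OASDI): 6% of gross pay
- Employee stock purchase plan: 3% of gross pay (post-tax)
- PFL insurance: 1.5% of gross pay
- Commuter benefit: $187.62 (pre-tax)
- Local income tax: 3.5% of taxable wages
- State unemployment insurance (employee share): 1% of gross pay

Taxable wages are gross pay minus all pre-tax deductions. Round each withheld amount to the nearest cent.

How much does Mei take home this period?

$2,175.29

Commuter benefit: $187.62
Taxable wages = $4,507.09 − $187.62 = $4,319.47
State income tax: $4,319.47 × 0.04 = $172.78
Federal income tax: $4,319.47 × 0.23 = $993.48
Local income tax: $4,319.47 × 0.035 = $151.18
PFL insurance: $4,507.09 × 0.015 = $67.61
Social Security (OASDI): $4,507.09 × 0.06 = $270.43
State unemployment insurance (employee share): $4,507.09 × 0.01 = $45.07
Employee stock purchase plan: $4,507.09 × 0.03 = $135.21
Charitable contribution: $308.42
(Employer's $365.81 toward charitable contribution is not withheld from the employee.)
Total deductions = $187.62 + $172.78 + $993.48 + $151.18 + $67.61 + $270.43 + $45.07 + $135.21 + $308.42 = $2,331.80
Net pay = $4,507.09 − $2,331.80 = $2,175.29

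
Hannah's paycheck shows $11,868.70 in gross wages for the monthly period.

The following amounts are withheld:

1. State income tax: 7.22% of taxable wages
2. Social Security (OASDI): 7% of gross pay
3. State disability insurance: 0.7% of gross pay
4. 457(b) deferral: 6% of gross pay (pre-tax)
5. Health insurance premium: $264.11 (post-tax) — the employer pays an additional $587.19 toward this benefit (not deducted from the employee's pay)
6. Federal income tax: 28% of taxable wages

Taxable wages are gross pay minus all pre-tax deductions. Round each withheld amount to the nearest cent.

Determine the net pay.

457(b) deferral: $11,868.70 × 0.06 = $712.12
Taxable wages = $11,868.70 − $712.12 = $11,156.58
Federal income tax: $11,156.58 × 0.28 = $3,123.84
State income tax: $11,156.58 × 0.0722 = $805.51
Social Security (OASDI): $11,868.70 × 0.07 = $830.81
State disability insurance: $11,868.70 × 0.007 = $83.08
Health insurance premium: $264.11
(Employer's $587.19 toward health insurance premium is not withheld from the employee.)
Total deductions = $712.12 + $3,123.84 + $805.51 + $830.81 + $83.08 + $264.11 = $5,819.47
Net pay = $11,868.70 − $5,819.47 = $6,049.23

$6,049.23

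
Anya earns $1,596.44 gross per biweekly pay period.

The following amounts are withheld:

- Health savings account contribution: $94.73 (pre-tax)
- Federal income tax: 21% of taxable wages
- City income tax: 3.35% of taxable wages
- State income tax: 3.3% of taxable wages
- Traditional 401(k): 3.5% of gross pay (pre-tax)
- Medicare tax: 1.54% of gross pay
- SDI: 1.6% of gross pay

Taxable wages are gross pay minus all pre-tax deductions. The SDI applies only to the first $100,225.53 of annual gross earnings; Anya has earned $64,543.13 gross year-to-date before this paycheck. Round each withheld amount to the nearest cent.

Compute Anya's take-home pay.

Traditional 401(k): $1,596.44 × 0.035 = $55.88
Health savings account contribution: $94.73
Pre-tax total = $55.88 + $94.73 = $150.61
Taxable wages = $1,596.44 − $150.61 = $1,445.83
City income tax: $1,445.83 × 0.0335 = $48.44
State income tax: $1,445.83 × 0.033 = $47.71
Federal income tax: $1,445.83 × 0.21 = $303.62
Medicare tax: $1,596.44 × 0.0154 = $24.59
SDI: cap not yet reached, full $1,596.44 is subject → $1,596.44 × 0.016 = $25.54
Total deductions = $55.88 + $94.73 + $48.44 + $47.71 + $303.62 + $24.59 + $25.54 = $600.51
Net pay = $1,596.44 − $600.51 = $995.93

$995.93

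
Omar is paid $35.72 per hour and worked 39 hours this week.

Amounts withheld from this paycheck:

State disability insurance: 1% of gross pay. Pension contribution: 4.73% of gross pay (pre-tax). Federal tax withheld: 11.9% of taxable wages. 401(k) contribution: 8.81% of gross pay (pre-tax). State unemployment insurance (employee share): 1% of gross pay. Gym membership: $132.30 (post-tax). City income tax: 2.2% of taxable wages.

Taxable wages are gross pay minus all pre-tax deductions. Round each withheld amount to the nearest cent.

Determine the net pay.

$874.47

Gross pay: 39 × $35.72 = $1,393.08
Pension contribution: $1,393.08 × 0.0473 = $65.89
401(k) contribution: $1,393.08 × 0.0881 = $122.73
Pre-tax total = $65.89 + $122.73 = $188.62
Taxable wages = $1,393.08 − $188.62 = $1,204.46
City income tax: $1,204.46 × 0.022 = $26.50
Federal tax withheld: $1,204.46 × 0.119 = $143.33
State unemployment insurance (employee share): $1,393.08 × 0.01 = $13.93
State disability insurance: $1,393.08 × 0.01 = $13.93
Gym membership: $132.30
Total deductions = $65.89 + $122.73 + $26.50 + $143.33 + $13.93 + $13.93 + $132.30 = $518.61
Net pay = $1,393.08 − $518.61 = $874.47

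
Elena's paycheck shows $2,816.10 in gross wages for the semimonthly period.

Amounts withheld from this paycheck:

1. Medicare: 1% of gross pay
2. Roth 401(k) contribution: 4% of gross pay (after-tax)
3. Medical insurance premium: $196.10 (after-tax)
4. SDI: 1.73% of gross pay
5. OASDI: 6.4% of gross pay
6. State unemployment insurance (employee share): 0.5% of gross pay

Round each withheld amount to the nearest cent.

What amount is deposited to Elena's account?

Medicare: $2,816.10 × 0.01 = $28.16
State unemployment insurance (employee share): $2,816.10 × 0.005 = $14.08
OASDI: $2,816.10 × 0.064 = $180.23
SDI: $2,816.10 × 0.0173 = $48.72
Medical insurance premium: $196.10
Roth 401(k) contribution: $2,816.10 × 0.04 = $112.64
Total deductions = $28.16 + $14.08 + $180.23 + $48.72 + $196.10 + $112.64 = $579.93
Net pay = $2,816.10 − $579.93 = $2,236.17

$2,236.17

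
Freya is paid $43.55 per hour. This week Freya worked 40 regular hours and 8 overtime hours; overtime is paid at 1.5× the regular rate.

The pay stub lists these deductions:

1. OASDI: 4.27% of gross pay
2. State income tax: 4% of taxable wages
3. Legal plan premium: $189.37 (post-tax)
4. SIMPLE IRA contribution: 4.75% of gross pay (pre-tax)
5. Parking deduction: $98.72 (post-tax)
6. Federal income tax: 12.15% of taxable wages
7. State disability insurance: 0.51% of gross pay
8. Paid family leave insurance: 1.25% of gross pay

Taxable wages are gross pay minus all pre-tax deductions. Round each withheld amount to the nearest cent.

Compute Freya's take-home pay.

$1,384.02

Regular pay: 40 × $43.55 = $1,742.00
Overtime pay: 8 × $43.55 × 1.5 = $522.60
Gross pay = $1,742.00 + $522.60 = $2,264.60
SIMPLE IRA contribution: $2,264.60 × 0.0475 = $107.57
Taxable wages = $2,264.60 − $107.57 = $2,157.03
Federal income tax: $2,157.03 × 0.1215 = $262.08
State income tax: $2,157.03 × 0.04 = $86.28
Paid family leave insurance: $2,264.60 × 0.0125 = $28.31
OASDI: $2,264.60 × 0.0427 = $96.70
State disability insurance: $2,264.60 × 0.0051 = $11.55
Legal plan premium: $189.37
Parking deduction: $98.72
Total deductions = $107.57 + $262.08 + $86.28 + $28.31 + $96.70 + $11.55 + $189.37 + $98.72 = $880.58
Net pay = $2,264.60 − $880.58 = $1,384.02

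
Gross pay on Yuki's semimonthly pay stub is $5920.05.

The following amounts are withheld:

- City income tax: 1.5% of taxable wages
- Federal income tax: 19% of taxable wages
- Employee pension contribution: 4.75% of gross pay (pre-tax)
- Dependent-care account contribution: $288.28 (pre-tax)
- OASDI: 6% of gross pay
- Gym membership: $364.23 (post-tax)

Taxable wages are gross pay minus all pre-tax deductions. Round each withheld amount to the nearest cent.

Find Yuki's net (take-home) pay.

$3534.27

Employee pension contribution: $5920.05 × 0.0475 = $281.20
Dependent-care account contribution: $288.28
Pre-tax total = $281.20 + $288.28 = $569.48
Taxable wages = $5920.05 − $569.48 = $5350.57
Federal income tax: $5350.57 × 0.19 = $1016.61
City income tax: $5350.57 × 0.015 = $80.26
OASDI: $5920.05 × 0.06 = $355.20
Gym membership: $364.23
Total deductions = $281.20 + $288.28 + $1016.61 + $80.26 + $355.20 + $364.23 = $2385.78
Net pay = $5920.05 − $2385.78 = $3534.27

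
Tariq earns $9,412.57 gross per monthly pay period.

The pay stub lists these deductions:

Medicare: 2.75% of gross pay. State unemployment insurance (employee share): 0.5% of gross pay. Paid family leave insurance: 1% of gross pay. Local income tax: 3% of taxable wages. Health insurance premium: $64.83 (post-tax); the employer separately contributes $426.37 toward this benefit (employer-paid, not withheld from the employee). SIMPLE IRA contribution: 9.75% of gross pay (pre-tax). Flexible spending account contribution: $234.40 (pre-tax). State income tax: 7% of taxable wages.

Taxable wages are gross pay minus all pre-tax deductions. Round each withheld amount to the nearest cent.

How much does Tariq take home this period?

$6,969.53

SIMPLE IRA contribution: $9,412.57 × 0.0975 = $917.73
Flexible spending account contribution: $234.40
Pre-tax total = $917.73 + $234.40 = $1,152.13
Taxable wages = $9,412.57 − $1,152.13 = $8,260.44
Local income tax: $8,260.44 × 0.03 = $247.81
State income tax: $8,260.44 × 0.07 = $578.23
Medicare: $9,412.57 × 0.0275 = $258.85
State unemployment insurance (employee share): $9,412.57 × 0.005 = $47.06
Paid family leave insurance: $9,412.57 × 0.01 = $94.13
Health insurance premium: $64.83
(Employer's $426.37 toward health insurance premium is not withheld from the employee.)
Total deductions = $917.73 + $234.40 + $247.81 + $578.23 + $258.85 + $47.06 + $94.13 + $64.83 = $2,443.04
Net pay = $9,412.57 − $2,443.04 = $6,969.53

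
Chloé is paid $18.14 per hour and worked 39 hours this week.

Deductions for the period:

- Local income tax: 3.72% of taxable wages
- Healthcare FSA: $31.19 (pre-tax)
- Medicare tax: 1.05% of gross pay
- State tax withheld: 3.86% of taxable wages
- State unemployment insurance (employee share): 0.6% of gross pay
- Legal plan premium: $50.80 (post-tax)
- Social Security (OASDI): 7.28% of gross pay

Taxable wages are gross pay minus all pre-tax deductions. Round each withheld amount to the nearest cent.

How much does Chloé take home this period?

Gross pay: 39 × $18.14 = $707.46
Healthcare FSA: $31.19
Taxable wages = $707.46 − $31.19 = $676.27
Local income tax: $676.27 × 0.0372 = $25.16
State tax withheld: $676.27 × 0.0386 = $26.10
State unemployment insurance (employee share): $707.46 × 0.006 = $4.24
Medicare tax: $707.46 × 0.0105 = $7.43
Social Security (OASDI): $707.46 × 0.0728 = $51.50
Legal plan premium: $50.80
Total deductions = $31.19 + $25.16 + $26.10 + $4.24 + $7.43 + $51.50 + $50.80 = $196.42
Net pay = $707.46 − $196.42 = $511.04

$511.04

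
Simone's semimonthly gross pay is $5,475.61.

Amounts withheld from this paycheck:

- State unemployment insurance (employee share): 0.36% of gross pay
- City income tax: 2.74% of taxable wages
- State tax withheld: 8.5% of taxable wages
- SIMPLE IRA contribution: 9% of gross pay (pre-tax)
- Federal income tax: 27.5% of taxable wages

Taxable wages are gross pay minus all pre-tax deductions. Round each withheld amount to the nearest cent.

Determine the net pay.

$3,032.76

SIMPLE IRA contribution: $5,475.61 × 0.09 = $492.80
Taxable wages = $5,475.61 − $492.80 = $4,982.81
City income tax: $4,982.81 × 0.0274 = $136.53
Federal income tax: $4,982.81 × 0.275 = $1,370.27
State tax withheld: $4,982.81 × 0.085 = $423.54
State unemployment insurance (employee share): $5,475.61 × 0.0036 = $19.71
Total deductions = $492.80 + $136.53 + $1,370.27 + $423.54 + $19.71 = $2,442.85
Net pay = $5,475.61 − $2,442.85 = $3,032.76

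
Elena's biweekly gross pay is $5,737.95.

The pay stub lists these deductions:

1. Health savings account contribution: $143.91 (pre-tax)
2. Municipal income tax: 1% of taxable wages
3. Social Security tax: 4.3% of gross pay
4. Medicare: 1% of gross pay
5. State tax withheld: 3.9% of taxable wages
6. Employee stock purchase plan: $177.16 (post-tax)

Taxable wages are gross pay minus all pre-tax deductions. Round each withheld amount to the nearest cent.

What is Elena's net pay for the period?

Health savings account contribution: $143.91
Taxable wages = $5,737.95 − $143.91 = $5,594.04
State tax withheld: $5,594.04 × 0.039 = $218.17
Municipal income tax: $5,594.04 × 0.01 = $55.94
Social Security tax: $5,737.95 × 0.043 = $246.73
Medicare: $5,737.95 × 0.01 = $57.38
Employee stock purchase plan: $177.16
Total deductions = $143.91 + $218.17 + $55.94 + $246.73 + $57.38 + $177.16 = $899.29
Net pay = $5,737.95 − $899.29 = $4,838.66

$4,838.66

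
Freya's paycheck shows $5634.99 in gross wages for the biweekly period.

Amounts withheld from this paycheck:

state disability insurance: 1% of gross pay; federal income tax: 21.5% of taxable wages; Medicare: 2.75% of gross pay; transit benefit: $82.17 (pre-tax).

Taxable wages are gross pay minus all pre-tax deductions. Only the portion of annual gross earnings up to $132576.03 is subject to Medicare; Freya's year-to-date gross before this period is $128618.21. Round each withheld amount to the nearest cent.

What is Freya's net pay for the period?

$4193.77

Transit benefit: $82.17
Taxable wages = $5634.99 − $82.17 = $5552.82
Federal income tax: $5552.82 × 0.215 = $1193.86
State disability insurance: $5634.99 × 0.01 = $56.35
Medicare: only $132576.03 − $128618.21 = $3957.82 of this check is subject → $3957.82 × 0.0275 = $108.84
Total deductions = $82.17 + $1193.86 + $56.35 + $108.84 = $1441.22
Net pay = $5634.99 − $1441.22 = $4193.77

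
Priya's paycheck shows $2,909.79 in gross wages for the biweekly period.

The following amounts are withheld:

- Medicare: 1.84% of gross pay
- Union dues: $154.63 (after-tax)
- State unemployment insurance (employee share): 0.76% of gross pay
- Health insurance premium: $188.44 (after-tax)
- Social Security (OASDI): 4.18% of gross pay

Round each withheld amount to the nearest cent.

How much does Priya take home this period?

Social Security (OASDI): $2,909.79 × 0.0418 = $121.63
State unemployment insurance (employee share): $2,909.79 × 0.0076 = $22.11
Medicare: $2,909.79 × 0.0184 = $53.54
Health insurance premium: $188.44
Union dues: $154.63
Total deductions = $121.63 + $22.11 + $53.54 + $188.44 + $154.63 = $540.35
Net pay = $2,909.79 − $540.35 = $2,369.44

$2,369.44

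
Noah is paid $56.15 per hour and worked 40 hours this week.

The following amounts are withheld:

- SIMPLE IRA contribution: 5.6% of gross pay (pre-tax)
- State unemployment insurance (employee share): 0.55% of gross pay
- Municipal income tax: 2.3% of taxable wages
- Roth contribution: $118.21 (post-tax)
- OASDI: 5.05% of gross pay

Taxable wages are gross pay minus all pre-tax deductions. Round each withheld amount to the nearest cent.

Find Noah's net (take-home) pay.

Gross pay: 40 × $56.15 = $2246.00
SIMPLE IRA contribution: $2246.00 × 0.056 = $125.78
Taxable wages = $2246.00 − $125.78 = $2120.22
Municipal income tax: $2120.22 × 0.023 = $48.77
State unemployment insurance (employee share): $2246.00 × 0.0055 = $12.35
OASDI: $2246.00 × 0.0505 = $113.42
Roth contribution: $118.21
Total deductions = $125.78 + $48.77 + $12.35 + $113.42 + $118.21 = $418.53
Net pay = $2246.00 − $418.53 = $1827.47

$1827.47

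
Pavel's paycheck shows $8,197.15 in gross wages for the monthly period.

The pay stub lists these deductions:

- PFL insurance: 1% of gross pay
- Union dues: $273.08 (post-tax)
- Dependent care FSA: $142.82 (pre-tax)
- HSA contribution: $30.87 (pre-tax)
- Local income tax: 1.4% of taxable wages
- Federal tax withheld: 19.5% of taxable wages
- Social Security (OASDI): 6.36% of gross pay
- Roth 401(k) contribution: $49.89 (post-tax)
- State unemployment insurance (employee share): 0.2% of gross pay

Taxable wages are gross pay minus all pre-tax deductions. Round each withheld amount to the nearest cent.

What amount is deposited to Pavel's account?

HSA contribution: $30.87
Dependent care FSA: $142.82
Pre-tax total = $30.87 + $142.82 = $173.69
Taxable wages = $8,197.15 − $173.69 = $8,023.46
Local income tax: $8,023.46 × 0.014 = $112.33
Federal tax withheld: $8,023.46 × 0.195 = $1,564.57
PFL insurance: $8,197.15 × 0.01 = $81.97
Social Security (OASDI): $8,197.15 × 0.0636 = $521.34
State unemployment insurance (employee share): $8,197.15 × 0.002 = $16.39
Union dues: $273.08
Roth 401(k) contribution: $49.89
Total deductions = $30.87 + $142.82 + $112.33 + $1,564.57 + $81.97 + $521.34 + $16.39 + $273.08 + $49.89 = $2,793.26
Net pay = $8,197.15 − $2,793.26 = $5,403.89

$5,403.89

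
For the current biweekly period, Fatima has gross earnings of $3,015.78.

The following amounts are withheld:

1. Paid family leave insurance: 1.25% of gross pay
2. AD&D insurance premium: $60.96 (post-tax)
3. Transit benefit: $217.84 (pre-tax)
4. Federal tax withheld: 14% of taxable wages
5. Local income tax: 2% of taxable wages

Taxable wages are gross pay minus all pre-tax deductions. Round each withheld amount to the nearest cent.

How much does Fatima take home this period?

Transit benefit: $217.84
Taxable wages = $3,015.78 − $217.84 = $2,797.94
Federal tax withheld: $2,797.94 × 0.14 = $391.71
Local income tax: $2,797.94 × 0.02 = $55.96
Paid family leave insurance: $3,015.78 × 0.0125 = $37.70
AD&D insurance premium: $60.96
Total deductions = $217.84 + $391.71 + $55.96 + $37.70 + $60.96 = $764.17
Net pay = $3,015.78 − $764.17 = $2,251.61

$2,251.61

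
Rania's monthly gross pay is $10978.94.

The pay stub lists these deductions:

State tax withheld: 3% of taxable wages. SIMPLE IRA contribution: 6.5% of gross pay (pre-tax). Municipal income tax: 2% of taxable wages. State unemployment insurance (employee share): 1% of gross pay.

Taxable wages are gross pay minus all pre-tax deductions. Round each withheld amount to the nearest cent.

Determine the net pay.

SIMPLE IRA contribution: $10978.94 × 0.065 = $713.63
Taxable wages = $10978.94 − $713.63 = $10265.31
Municipal income tax: $10265.31 × 0.02 = $205.31
State tax withheld: $10265.31 × 0.03 = $307.96
State unemployment insurance (employee share): $10978.94 × 0.01 = $109.79
Total deductions = $713.63 + $205.31 + $307.96 + $109.79 = $1336.69
Net pay = $10978.94 − $1336.69 = $9642.25

$9642.25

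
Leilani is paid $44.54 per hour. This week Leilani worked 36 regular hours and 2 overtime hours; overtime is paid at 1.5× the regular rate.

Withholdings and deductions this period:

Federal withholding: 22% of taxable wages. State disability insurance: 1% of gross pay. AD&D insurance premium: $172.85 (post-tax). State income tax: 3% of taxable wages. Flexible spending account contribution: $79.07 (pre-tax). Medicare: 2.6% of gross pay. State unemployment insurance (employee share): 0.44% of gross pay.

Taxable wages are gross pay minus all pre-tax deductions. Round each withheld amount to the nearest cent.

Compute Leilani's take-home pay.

$1,000.47

Regular pay: 36 × $44.54 = $1,603.44
Overtime pay: 2 × $44.54 × 1.5 = $133.62
Gross pay = $1,603.44 + $133.62 = $1,737.06
Flexible spending account contribution: $79.07
Taxable wages = $1,737.06 − $79.07 = $1,657.99
State income tax: $1,657.99 × 0.03 = $49.74
Federal withholding: $1,657.99 × 0.22 = $364.76
State unemployment insurance (employee share): $1,737.06 × 0.0044 = $7.64
Medicare: $1,737.06 × 0.026 = $45.16
State disability insurance: $1,737.06 × 0.01 = $17.37
AD&D insurance premium: $172.85
Total deductions = $79.07 + $49.74 + $364.76 + $7.64 + $45.16 + $17.37 + $172.85 = $736.59
Net pay = $1,737.06 − $736.59 = $1,000.47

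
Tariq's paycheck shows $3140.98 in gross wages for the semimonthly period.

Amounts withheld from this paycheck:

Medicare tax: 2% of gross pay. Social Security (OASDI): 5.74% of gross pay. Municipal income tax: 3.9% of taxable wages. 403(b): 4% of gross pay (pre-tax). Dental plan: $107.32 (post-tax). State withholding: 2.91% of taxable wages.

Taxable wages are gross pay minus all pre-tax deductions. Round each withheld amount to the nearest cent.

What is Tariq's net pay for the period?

403(b): $3140.98 × 0.04 = $125.64
Taxable wages = $3140.98 − $125.64 = $3015.34
State withholding: $3015.34 × 0.0291 = $87.75
Municipal income tax: $3015.34 × 0.039 = $117.60
Medicare tax: $3140.98 × 0.02 = $62.82
Social Security (OASDI): $3140.98 × 0.0574 = $180.29
Dental plan: $107.32
Total deductions = $125.64 + $87.75 + $117.60 + $62.82 + $180.29 + $107.32 = $681.42
Net pay = $3140.98 − $681.42 = $2459.56

$2459.56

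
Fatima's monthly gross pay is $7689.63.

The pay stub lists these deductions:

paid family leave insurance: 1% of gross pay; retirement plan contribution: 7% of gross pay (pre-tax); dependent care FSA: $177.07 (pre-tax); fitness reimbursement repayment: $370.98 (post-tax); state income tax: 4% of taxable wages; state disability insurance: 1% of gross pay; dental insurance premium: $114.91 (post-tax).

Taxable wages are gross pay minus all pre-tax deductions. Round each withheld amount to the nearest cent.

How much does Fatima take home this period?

$6055.63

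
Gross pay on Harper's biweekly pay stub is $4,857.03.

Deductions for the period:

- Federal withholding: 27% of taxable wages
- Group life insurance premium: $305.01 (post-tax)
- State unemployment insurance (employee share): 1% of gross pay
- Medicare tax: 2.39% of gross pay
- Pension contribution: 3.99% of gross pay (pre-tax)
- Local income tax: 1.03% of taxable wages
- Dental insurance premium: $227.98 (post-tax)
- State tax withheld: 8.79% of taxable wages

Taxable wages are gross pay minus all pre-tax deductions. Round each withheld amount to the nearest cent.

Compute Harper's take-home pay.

Pension contribution: $4,857.03 × 0.0399 = $193.80
Taxable wages = $4,857.03 − $193.80 = $4,663.23
Federal withholding: $4,663.23 × 0.27 = $1,259.07
Local income tax: $4,663.23 × 0.0103 = $48.03
State tax withheld: $4,663.23 × 0.0879 = $409.90
State unemployment insurance (employee share): $4,857.03 × 0.01 = $48.57
Medicare tax: $4,857.03 × 0.0239 = $116.08
Dental insurance premium: $227.98
Group life insurance premium: $305.01
Total deductions = $193.80 + $1,259.07 + $48.03 + $409.90 + $48.57 + $116.08 + $227.98 + $305.01 = $2,608.44
Net pay = $4,857.03 − $2,608.44 = $2,248.59

$2,248.59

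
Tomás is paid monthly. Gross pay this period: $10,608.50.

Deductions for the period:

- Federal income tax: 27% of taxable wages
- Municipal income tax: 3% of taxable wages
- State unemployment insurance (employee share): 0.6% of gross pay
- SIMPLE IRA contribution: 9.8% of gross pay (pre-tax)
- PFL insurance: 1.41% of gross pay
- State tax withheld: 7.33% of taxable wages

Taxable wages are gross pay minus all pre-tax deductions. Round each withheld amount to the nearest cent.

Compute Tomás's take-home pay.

SIMPLE IRA contribution: $10,608.50 × 0.098 = $1,039.63
Taxable wages = $10,608.50 − $1,039.63 = $9,568.87
State tax withheld: $9,568.87 × 0.0733 = $701.40
Municipal income tax: $9,568.87 × 0.03 = $287.07
Federal income tax: $9,568.87 × 0.27 = $2,583.59
State unemployment insurance (employee share): $10,608.50 × 0.006 = $63.65
PFL insurance: $10,608.50 × 0.0141 = $149.58
Total deductions = $1,039.63 + $701.40 + $287.07 + $2,583.59 + $63.65 + $149.58 = $4,824.92
Net pay = $10,608.50 − $4,824.92 = $5,783.58

$5,783.58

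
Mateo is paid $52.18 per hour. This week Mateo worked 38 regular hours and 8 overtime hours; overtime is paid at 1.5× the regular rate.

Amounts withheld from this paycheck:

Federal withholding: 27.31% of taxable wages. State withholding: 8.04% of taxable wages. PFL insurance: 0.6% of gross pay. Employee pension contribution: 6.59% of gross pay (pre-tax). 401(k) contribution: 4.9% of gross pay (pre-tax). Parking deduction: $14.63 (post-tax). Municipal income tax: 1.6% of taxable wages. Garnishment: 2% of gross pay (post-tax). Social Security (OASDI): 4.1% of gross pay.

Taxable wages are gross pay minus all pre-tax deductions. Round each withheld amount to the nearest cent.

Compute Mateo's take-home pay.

$1,266.54

Regular pay: 38 × $52.18 = $1,982.84
Overtime pay: 8 × $52.18 × 1.5 = $626.16
Gross pay = $1,982.84 + $626.16 = $2,609.00
Employee pension contribution: $2,609.00 × 0.0659 = $171.93
401(k) contribution: $2,609.00 × 0.049 = $127.84
Pre-tax total = $171.93 + $127.84 = $299.77
Taxable wages = $2,609.00 − $299.77 = $2,309.23
Municipal income tax: $2,309.23 × 0.016 = $36.95
State withholding: $2,309.23 × 0.0804 = $185.66
Federal withholding: $2,309.23 × 0.2731 = $630.65
Social Security (OASDI): $2,609.00 × 0.041 = $106.97
PFL insurance: $2,609.00 × 0.006 = $15.65
Garnishment: $2,609.00 × 0.02 = $52.18
Parking deduction: $14.63
Total deductions = $171.93 + $127.84 + $36.95 + $185.66 + $630.65 + $106.97 + $15.65 + $52.18 + $14.63 = $1,342.46
Net pay = $2,609.00 − $1,342.46 = $1,266.54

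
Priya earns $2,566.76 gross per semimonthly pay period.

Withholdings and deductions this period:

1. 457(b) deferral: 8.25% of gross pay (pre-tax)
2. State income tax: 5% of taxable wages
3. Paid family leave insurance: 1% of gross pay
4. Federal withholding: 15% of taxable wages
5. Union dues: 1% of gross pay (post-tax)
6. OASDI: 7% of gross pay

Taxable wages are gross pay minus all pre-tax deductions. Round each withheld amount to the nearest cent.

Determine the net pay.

457(b) deferral: $2,566.76 × 0.0825 = $211.76
Taxable wages = $2,566.76 − $211.76 = $2,355.00
Federal withholding: $2,355.00 × 0.15 = $353.25
State income tax: $2,355.00 × 0.05 = $117.75
Paid family leave insurance: $2,566.76 × 0.01 = $25.67
OASDI: $2,566.76 × 0.07 = $179.67
Union dues: $2,566.76 × 0.01 = $25.67
Total deductions = $211.76 + $353.25 + $117.75 + $25.67 + $179.67 + $25.67 = $913.77
Net pay = $2,566.76 − $913.77 = $1,652.99

$1,652.99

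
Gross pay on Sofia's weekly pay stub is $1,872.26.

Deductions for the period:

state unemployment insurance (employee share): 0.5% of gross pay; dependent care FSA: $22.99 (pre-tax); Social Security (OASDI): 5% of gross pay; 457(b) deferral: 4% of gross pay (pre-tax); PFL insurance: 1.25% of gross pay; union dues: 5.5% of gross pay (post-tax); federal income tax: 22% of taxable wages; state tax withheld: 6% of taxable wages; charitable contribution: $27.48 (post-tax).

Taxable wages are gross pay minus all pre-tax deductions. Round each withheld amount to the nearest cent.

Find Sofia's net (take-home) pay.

Dependent care FSA: $22.99
457(b) deferral: $1,872.26 × 0.04 = $74.89
Pre-tax total = $22.99 + $74.89 = $97.88
Taxable wages = $1,872.26 − $97.88 = $1,774.38
Federal income tax: $1,774.38 × 0.22 = $390.36
State tax withheld: $1,774.38 × 0.06 = $106.46
State unemployment insurance (employee share): $1,872.26 × 0.005 = $9.36
PFL insurance: $1,872.26 × 0.0125 = $23.40
Social Security (OASDI): $1,872.26 × 0.05 = $93.61
Union dues: $1,872.26 × 0.055 = $102.97
Charitable contribution: $27.48
Total deductions = $22.99 + $74.89 + $390.36 + $106.46 + $9.36 + $23.40 + $93.61 + $102.97 + $27.48 = $851.52
Net pay = $1,872.26 − $851.52 = $1,020.74

$1,020.74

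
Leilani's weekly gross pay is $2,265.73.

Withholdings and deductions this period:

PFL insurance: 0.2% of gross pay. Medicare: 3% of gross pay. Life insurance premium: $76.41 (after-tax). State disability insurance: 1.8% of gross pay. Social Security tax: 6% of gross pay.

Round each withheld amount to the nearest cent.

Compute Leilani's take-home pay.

$1,940.10

State disability insurance: $2,265.73 × 0.018 = $40.78
PFL insurance: $2,265.73 × 0.002 = $4.53
Medicare: $2,265.73 × 0.03 = $67.97
Social Security tax: $2,265.73 × 0.06 = $135.94
Life insurance premium: $76.41
Total deductions = $40.78 + $4.53 + $67.97 + $135.94 + $76.41 = $325.63
Net pay = $2,265.73 − $325.63 = $1,940.10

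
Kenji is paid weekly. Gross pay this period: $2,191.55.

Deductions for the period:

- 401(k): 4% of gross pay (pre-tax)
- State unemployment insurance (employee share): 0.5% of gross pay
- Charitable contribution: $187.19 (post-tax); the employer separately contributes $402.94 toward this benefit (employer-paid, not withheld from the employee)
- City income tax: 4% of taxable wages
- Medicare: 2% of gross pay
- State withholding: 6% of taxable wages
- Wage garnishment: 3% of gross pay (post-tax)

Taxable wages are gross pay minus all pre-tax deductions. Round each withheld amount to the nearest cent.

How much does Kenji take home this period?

401(k): $2,191.55 × 0.04 = $87.66
Taxable wages = $2,191.55 − $87.66 = $2,103.89
City income tax: $2,103.89 × 0.04 = $84.16
State withholding: $2,103.89 × 0.06 = $126.23
State unemployment insurance (employee share): $2,191.55 × 0.005 = $10.96
Medicare: $2,191.55 × 0.02 = $43.83
Wage garnishment: $2,191.55 × 0.03 = $65.75
Charitable contribution: $187.19
(Employer's $402.94 toward charitable contribution is not withheld from the employee.)
Total deductions = $87.66 + $84.16 + $126.23 + $10.96 + $43.83 + $65.75 + $187.19 = $605.78
Net pay = $2,191.55 − $605.78 = $1,585.77

$1,585.77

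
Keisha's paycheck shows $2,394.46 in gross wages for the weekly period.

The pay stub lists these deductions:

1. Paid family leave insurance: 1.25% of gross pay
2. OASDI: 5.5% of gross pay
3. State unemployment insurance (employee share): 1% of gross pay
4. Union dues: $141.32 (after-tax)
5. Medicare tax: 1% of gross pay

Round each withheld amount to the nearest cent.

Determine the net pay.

$2,043.63

Medicare tax: $2,394.46 × 0.01 = $23.94
OASDI: $2,394.46 × 0.055 = $131.70
State unemployment insurance (employee share): $2,394.46 × 0.01 = $23.94
Paid family leave insurance: $2,394.46 × 0.0125 = $29.93
Union dues: $141.32
Total deductions = $23.94 + $131.70 + $23.94 + $29.93 + $141.32 = $350.83
Net pay = $2,394.46 − $350.83 = $2,043.63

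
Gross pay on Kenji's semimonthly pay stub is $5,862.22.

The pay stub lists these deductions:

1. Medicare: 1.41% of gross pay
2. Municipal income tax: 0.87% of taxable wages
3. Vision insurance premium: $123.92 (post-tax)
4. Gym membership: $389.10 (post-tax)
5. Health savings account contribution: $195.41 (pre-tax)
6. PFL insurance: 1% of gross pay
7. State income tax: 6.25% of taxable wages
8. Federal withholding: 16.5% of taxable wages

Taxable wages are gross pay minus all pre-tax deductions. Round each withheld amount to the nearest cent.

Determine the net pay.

Health savings account contribution: $195.41
Taxable wages = $5,862.22 − $195.41 = $5,666.81
State income tax: $5,666.81 × 0.0625 = $354.18
Federal withholding: $5,666.81 × 0.165 = $935.02
Municipal income tax: $5,666.81 × 0.0087 = $49.30
PFL insurance: $5,862.22 × 0.01 = $58.62
Medicare: $5,862.22 × 0.0141 = $82.66
Gym membership: $389.10
Vision insurance premium: $123.92
Total deductions = $195.41 + $354.18 + $935.02 + $49.30 + $58.62 + $82.66 + $389.10 + $123.92 = $2,188.21
Net pay = $5,862.22 − $2,188.21 = $3,674.01

$3,674.01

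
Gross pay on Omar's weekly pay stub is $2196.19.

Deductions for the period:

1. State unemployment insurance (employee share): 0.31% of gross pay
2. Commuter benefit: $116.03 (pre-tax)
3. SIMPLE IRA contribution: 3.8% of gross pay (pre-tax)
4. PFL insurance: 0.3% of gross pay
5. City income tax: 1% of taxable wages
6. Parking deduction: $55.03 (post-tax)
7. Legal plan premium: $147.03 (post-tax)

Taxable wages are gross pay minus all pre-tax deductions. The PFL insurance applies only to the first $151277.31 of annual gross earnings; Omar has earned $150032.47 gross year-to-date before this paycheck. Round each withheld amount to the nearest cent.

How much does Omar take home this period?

$1764.13

Commuter benefit: $116.03
SIMPLE IRA contribution: $2196.19 × 0.038 = $83.46
Pre-tax total = $116.03 + $83.46 = $199.49
Taxable wages = $2196.19 − $199.49 = $1996.70
City income tax: $1996.70 × 0.01 = $19.97
State unemployment insurance (employee share): $2196.19 × 0.0031 = $6.81
PFL insurance: only $151277.31 − $150032.47 = $1244.84 of this check is subject → $1244.84 × 0.003 = $3.73
Legal plan premium: $147.03
Parking deduction: $55.03
Total deductions = $116.03 + $83.46 + $19.97 + $6.81 + $3.73 + $147.03 + $55.03 = $432.06
Net pay = $2196.19 − $432.06 = $1764.13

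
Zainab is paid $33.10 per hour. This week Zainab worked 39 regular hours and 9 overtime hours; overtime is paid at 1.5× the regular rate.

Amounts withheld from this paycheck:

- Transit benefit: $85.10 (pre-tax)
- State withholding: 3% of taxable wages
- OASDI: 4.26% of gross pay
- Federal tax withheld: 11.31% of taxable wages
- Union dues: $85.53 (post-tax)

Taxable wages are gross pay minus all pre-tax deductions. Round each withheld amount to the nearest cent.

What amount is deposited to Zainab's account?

Regular pay: 39 × $33.10 = $1,290.90
Overtime pay: 9 × $33.10 × 1.5 = $446.85
Gross pay = $1,290.90 + $446.85 = $1,737.75
Transit benefit: $85.10
Taxable wages = $1,737.75 − $85.10 = $1,652.65
Federal tax withheld: $1,652.65 × 0.1131 = $186.91
State withholding: $1,652.65 × 0.03 = $49.58
OASDI: $1,737.75 × 0.0426 = $74.03
Union dues: $85.53
Total deductions = $85.10 + $186.91 + $49.58 + $74.03 + $85.53 = $481.15
Net pay = $1,737.75 − $481.15 = $1,256.60

$1,256.60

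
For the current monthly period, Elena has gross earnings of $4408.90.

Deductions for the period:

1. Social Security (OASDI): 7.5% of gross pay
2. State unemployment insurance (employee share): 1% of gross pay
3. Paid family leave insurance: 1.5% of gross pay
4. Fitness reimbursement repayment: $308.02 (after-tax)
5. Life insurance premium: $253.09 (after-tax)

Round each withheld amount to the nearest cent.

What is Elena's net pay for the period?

$3406.90

State unemployment insurance (employee share): $4408.90 × 0.01 = $44.09
Paid family leave insurance: $4408.90 × 0.015 = $66.13
Social Security (OASDI): $4408.90 × 0.075 = $330.67
Life insurance premium: $253.09
Fitness reimbursement repayment: $308.02
Total deductions = $44.09 + $66.13 + $330.67 + $253.09 + $308.02 = $1002.00
Net pay = $4408.90 − $1002.00 = $3406.90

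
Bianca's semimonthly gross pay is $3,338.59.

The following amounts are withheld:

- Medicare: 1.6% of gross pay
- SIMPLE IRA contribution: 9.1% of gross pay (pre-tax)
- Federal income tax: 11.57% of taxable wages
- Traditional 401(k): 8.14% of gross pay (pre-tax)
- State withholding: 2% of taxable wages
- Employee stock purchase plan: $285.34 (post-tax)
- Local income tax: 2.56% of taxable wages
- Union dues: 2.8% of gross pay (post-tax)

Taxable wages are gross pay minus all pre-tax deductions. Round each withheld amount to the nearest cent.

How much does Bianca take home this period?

Traditional 401(k): $3,338.59 × 0.0814 = $271.76
SIMPLE IRA contribution: $3,338.59 × 0.091 = $303.81
Pre-tax total = $271.76 + $303.81 = $575.57
Taxable wages = $3,338.59 − $575.57 = $2,763.02
Federal income tax: $2,763.02 × 0.1157 = $319.68
State withholding: $2,763.02 × 0.02 = $55.26
Local income tax: $2,763.02 × 0.0256 = $70.73
Medicare: $3,338.59 × 0.016 = $53.42
Union dues: $3,338.59 × 0.028 = $93.48
Employee stock purchase plan: $285.34
Total deductions = $271.76 + $303.81 + $319.68 + $55.26 + $70.73 + $53.42 + $93.48 + $285.34 = $1,453.48
Net pay = $3,338.59 − $1,453.48 = $1,885.11

$1,885.11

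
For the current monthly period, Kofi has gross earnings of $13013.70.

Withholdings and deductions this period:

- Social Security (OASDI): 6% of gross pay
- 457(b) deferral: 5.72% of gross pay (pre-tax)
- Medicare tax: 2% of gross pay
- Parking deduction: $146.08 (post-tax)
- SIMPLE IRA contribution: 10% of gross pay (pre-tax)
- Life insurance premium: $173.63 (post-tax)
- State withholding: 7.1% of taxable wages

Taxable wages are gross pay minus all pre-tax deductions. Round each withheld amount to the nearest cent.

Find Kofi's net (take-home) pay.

$8828.43

457(b) deferral: $13013.70 × 0.0572 = $744.38
SIMPLE IRA contribution: $13013.70 × 0.1 = $1301.37
Pre-tax total = $744.38 + $1301.37 = $2045.75
Taxable wages = $13013.70 − $2045.75 = $10967.95
State withholding: $10967.95 × 0.071 = $778.72
Medicare tax: $13013.70 × 0.02 = $260.27
Social Security (OASDI): $13013.70 × 0.06 = $780.82
Life insurance premium: $173.63
Parking deduction: $146.08
Total deductions = $744.38 + $1301.37 + $778.72 + $260.27 + $780.82 + $173.63 + $146.08 = $4185.27
Net pay = $13013.70 − $4185.27 = $8828.43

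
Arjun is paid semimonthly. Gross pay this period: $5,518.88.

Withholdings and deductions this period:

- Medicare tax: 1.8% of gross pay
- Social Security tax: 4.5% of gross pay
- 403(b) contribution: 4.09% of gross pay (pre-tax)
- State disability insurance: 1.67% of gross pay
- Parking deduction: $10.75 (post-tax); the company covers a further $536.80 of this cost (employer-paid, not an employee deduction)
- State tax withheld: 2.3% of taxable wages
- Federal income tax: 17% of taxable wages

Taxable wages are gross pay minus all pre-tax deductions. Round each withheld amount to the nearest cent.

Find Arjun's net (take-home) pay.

403(b) contribution: $5,518.88 × 0.0409 = $225.72
Taxable wages = $5,518.88 − $225.72 = $5,293.16
State tax withheld: $5,293.16 × 0.023 = $121.74
Federal income tax: $5,293.16 × 0.17 = $899.84
Social Security tax: $5,518.88 × 0.045 = $248.35
Medicare tax: $5,518.88 × 0.018 = $99.34
State disability insurance: $5,518.88 × 0.0167 = $92.17
Parking deduction: $10.75
(Employer's $536.80 toward parking deduction is not withheld from the employee.)
Total deductions = $225.72 + $121.74 + $899.84 + $248.35 + $99.34 + $92.17 + $10.75 = $1,697.91
Net pay = $5,518.88 − $1,697.91 = $3,820.97

$3,820.97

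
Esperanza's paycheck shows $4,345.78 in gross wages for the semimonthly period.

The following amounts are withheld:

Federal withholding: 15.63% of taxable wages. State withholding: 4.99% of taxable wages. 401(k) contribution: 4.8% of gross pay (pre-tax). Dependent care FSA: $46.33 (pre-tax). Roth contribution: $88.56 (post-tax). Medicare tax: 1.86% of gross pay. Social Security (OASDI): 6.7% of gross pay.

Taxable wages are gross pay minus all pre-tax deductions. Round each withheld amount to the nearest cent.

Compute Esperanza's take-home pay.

$2,786.76

Dependent care FSA: $46.33
401(k) contribution: $4,345.78 × 0.048 = $208.60
Pre-tax total = $46.33 + $208.60 = $254.93
Taxable wages = $4,345.78 − $254.93 = $4,090.85
Federal withholding: $4,090.85 × 0.1563 = $639.40
State withholding: $4,090.85 × 0.0499 = $204.13
Social Security (OASDI): $4,345.78 × 0.067 = $291.17
Medicare tax: $4,345.78 × 0.0186 = $80.83
Roth contribution: $88.56
Total deductions = $46.33 + $208.60 + $639.40 + $204.13 + $291.17 + $80.83 + $88.56 = $1,559.02
Net pay = $4,345.78 − $1,559.02 = $2,786.76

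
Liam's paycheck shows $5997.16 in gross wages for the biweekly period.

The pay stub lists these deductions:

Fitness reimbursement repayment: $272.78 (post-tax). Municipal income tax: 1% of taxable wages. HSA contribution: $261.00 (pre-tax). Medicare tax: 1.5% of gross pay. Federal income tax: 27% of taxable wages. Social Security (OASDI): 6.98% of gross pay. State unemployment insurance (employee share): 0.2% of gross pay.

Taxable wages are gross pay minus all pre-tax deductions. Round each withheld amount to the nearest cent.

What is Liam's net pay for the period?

$3336.71

HSA contribution: $261.00
Taxable wages = $5997.16 − $261.00 = $5736.16
Federal income tax: $5736.16 × 0.27 = $1548.76
Municipal income tax: $5736.16 × 0.01 = $57.36
Social Security (OASDI): $5997.16 × 0.0698 = $418.60
Medicare tax: $5997.16 × 0.015 = $89.96
State unemployment insurance (employee share): $5997.16 × 0.002 = $11.99
Fitness reimbursement repayment: $272.78
Total deductions = $261.00 + $1548.76 + $57.36 + $418.60 + $89.96 + $11.99 + $272.78 = $2660.45
Net pay = $5997.16 − $2660.45 = $3336.71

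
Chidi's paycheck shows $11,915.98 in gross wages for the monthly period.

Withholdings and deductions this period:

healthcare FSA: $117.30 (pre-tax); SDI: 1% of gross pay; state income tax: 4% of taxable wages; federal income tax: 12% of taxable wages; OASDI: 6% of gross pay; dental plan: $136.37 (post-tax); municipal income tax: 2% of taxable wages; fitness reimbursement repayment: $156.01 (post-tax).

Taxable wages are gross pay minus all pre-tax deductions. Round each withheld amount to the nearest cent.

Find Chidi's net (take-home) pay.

$8,548.42

Healthcare FSA: $117.30
Taxable wages = $11,915.98 − $117.30 = $11,798.68
Federal income tax: $11,798.68 × 0.12 = $1,415.84
State income tax: $11,798.68 × 0.04 = $471.95
Municipal income tax: $11,798.68 × 0.02 = $235.97
SDI: $11,915.98 × 0.01 = $119.16
OASDI: $11,915.98 × 0.06 = $714.96
Fitness reimbursement repayment: $156.01
Dental plan: $136.37
Total deductions = $117.30 + $1,415.84 + $471.95 + $235.97 + $119.16 + $714.96 + $156.01 + $136.37 = $3,367.56
Net pay = $11,915.98 − $3,367.56 = $8,548.42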